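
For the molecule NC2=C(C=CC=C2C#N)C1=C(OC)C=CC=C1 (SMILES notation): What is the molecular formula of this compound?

C14H12N2O

Walk through each heavy atom and fill implicit hydrogens from standard valence (C 4, N 3, O 2, S 2, halogen 1):
  atom 1: N, bond orders sum to 1 (valence 3) → 2 H
  atom 2: C, bond orders sum to 4 (valence 4) → 0 H
  atom 3: C, bond orders sum to 4 (valence 4) → 0 H
  atom 4: C, bond orders sum to 3 (valence 4) → 1 H
  atom 5: C, bond orders sum to 3 (valence 4) → 1 H
  atom 6: C, bond orders sum to 3 (valence 4) → 1 H
  atom 7: C, bond orders sum to 4 (valence 4) → 0 H
  atom 8: C, bond orders sum to 4 (valence 4) → 0 H
  atom 9: N, bond orders sum to 3 (valence 3) → 0 H
  atom 10: C, bond orders sum to 4 (valence 4) → 0 H
  atom 11: C, bond orders sum to 4 (valence 4) → 0 H
  atom 12: O, bond orders sum to 2 (valence 2) → 0 H
  atom 13: C, bond orders sum to 1 (valence 4) → 3 H
  atom 14: C, bond orders sum to 3 (valence 4) → 1 H
  atom 15: C, bond orders sum to 3 (valence 4) → 1 H
  atom 16: C, bond orders sum to 3 (valence 4) → 1 H
  atom 17: C, bond orders sum to 3 (valence 4) → 1 H
Totals → C:14, H:12, N:2, O:1.
In Hill order: C14H12N2O.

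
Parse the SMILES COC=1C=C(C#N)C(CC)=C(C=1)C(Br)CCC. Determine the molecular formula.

Walk through each heavy atom and fill implicit hydrogens from standard valence (C 4, N 3, O 2, S 2, halogen 1):
  atom 1: C, bond orders sum to 1 (valence 4) → 3 H
  atom 2: O, bond orders sum to 2 (valence 2) → 0 H
  atom 3: C, bond orders sum to 4 (valence 4) → 0 H
  atom 4: C, bond orders sum to 3 (valence 4) → 1 H
  atom 5: C, bond orders sum to 4 (valence 4) → 0 H
  atom 6: C, bond orders sum to 4 (valence 4) → 0 H
  atom 7: N, bond orders sum to 3 (valence 3) → 0 H
  atom 8: C, bond orders sum to 4 (valence 4) → 0 H
  atom 9: C, bond orders sum to 2 (valence 4) → 2 H
  atom 10: C, bond orders sum to 1 (valence 4) → 3 H
  atom 11: C, bond orders sum to 4 (valence 4) → 0 H
  atom 12: C, bond orders sum to 3 (valence 4) → 1 H
  atom 13: C, bond orders sum to 3 (valence 4) → 1 H
  atom 14: Br (halogen, monovalent) → 0 H
  atom 15: C, bond orders sum to 2 (valence 4) → 2 H
  atom 16: C, bond orders sum to 2 (valence 4) → 2 H
  atom 17: C, bond orders sum to 1 (valence 4) → 3 H
Totals → C:14, H:18, Br:1, N:1, O:1.

C14H18BrNO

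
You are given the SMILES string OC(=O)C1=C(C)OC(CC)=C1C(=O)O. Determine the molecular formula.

Walk through each heavy atom and fill implicit hydrogens from standard valence (C 4, N 3, O 2, S 2, halogen 1):
  atom 1: O, bond orders sum to 1 (valence 2) → 1 H
  atom 2: C, bond orders sum to 4 (valence 4) → 0 H
  atom 3: O, bond orders sum to 2 (valence 2) → 0 H
  atom 4: C, bond orders sum to 4 (valence 4) → 0 H
  atom 5: C, bond orders sum to 4 (valence 4) → 0 H
  atom 6: C, bond orders sum to 1 (valence 4) → 3 H
  atom 7: O, bond orders sum to 2 (valence 2) → 0 H
  atom 8: C, bond orders sum to 4 (valence 4) → 0 H
  atom 9: C, bond orders sum to 2 (valence 4) → 2 H
  atom 10: C, bond orders sum to 1 (valence 4) → 3 H
  atom 11: C, bond orders sum to 4 (valence 4) → 0 H
  atom 12: C, bond orders sum to 4 (valence 4) → 0 H
  atom 13: O, bond orders sum to 2 (valence 2) → 0 H
  atom 14: O, bond orders sum to 1 (valence 2) → 1 H
Totals → C:9, H:10, O:5.

C9H10O5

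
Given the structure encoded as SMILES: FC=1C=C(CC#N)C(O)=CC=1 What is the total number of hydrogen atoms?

Walk through each heavy atom and fill implicit hydrogens from standard valence (C 4, N 3, O 2, S 2, halogen 1):
  atom 1: F (halogen, monovalent) → 0 H
  atom 2: C, bond orders sum to 4 (valence 4) → 0 H
  atom 3: C, bond orders sum to 3 (valence 4) → 1 H
  atom 4: C, bond orders sum to 4 (valence 4) → 0 H
  atom 5: C, bond orders sum to 2 (valence 4) → 2 H
  atom 6: C, bond orders sum to 4 (valence 4) → 0 H
  atom 7: N, bond orders sum to 3 (valence 3) → 0 H
  atom 8: C, bond orders sum to 4 (valence 4) → 0 H
  atom 9: O, bond orders sum to 1 (valence 2) → 1 H
  atom 10: C, bond orders sum to 3 (valence 4) → 1 H
  atom 11: C, bond orders sum to 3 (valence 4) → 1 H
Total hydrogens: 6.

6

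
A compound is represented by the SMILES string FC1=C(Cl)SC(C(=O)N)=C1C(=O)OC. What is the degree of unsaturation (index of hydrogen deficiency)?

Degree of unsaturation = (number of rings) + (number of π bonds).
Ring closures in the SMILES: 1.
π bonds: 4 double bonds (each 1 DoU) → 4 DoU from unsaturation.
Total DoU = 1 + 4 = 5.

5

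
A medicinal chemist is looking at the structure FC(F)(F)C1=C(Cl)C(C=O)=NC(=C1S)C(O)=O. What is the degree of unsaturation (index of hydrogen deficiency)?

Degree of unsaturation = (number of rings) + (number of π bonds).
Ring closures in the SMILES: 1.
π bonds: 5 double bonds (each 1 DoU) → 5 DoU from unsaturation.
Total DoU = 1 + 5 = 6.

6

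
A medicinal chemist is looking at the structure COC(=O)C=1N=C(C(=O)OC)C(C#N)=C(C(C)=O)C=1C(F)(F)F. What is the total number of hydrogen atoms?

9

Walk through each heavy atom and fill implicit hydrogens from standard valence (C 4, N 3, O 2, S 2, halogen 1):
  atom 1: C, bond orders sum to 1 (valence 4) → 3 H
  atom 2: O, bond orders sum to 2 (valence 2) → 0 H
  atom 3: C, bond orders sum to 4 (valence 4) → 0 H
  atom 4: O, bond orders sum to 2 (valence 2) → 0 H
  atom 5: C, bond orders sum to 4 (valence 4) → 0 H
  atom 6: N, bond orders sum to 3 (valence 3) → 0 H
  atom 7: C, bond orders sum to 4 (valence 4) → 0 H
  atom 8: C, bond orders sum to 4 (valence 4) → 0 H
  atom 9: O, bond orders sum to 2 (valence 2) → 0 H
  atom 10: O, bond orders sum to 2 (valence 2) → 0 H
  atom 11: C, bond orders sum to 1 (valence 4) → 3 H
  atom 12: C, bond orders sum to 4 (valence 4) → 0 H
  atom 13: C, bond orders sum to 4 (valence 4) → 0 H
  atom 14: N, bond orders sum to 3 (valence 3) → 0 H
  atom 15: C, bond orders sum to 4 (valence 4) → 0 H
  atom 16: C, bond orders sum to 4 (valence 4) → 0 H
  atom 17: C, bond orders sum to 1 (valence 4) → 3 H
  atom 18: O, bond orders sum to 2 (valence 2) → 0 H
  atom 19: C, bond orders sum to 4 (valence 4) → 0 H
  atom 20: C, bond orders sum to 4 (valence 4) → 0 H
  atom 21: F (halogen, monovalent) → 0 H
  atom 22: F (halogen, monovalent) → 0 H
  atom 23: F (halogen, monovalent) → 0 H
Total hydrogens: 9.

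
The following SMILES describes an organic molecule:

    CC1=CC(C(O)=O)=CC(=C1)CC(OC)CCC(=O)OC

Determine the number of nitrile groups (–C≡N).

0

Scan the SMILES for the nitrile motif — none present.
Groups that are present: 1 carboxylic acid, 1 ester, 1 ether.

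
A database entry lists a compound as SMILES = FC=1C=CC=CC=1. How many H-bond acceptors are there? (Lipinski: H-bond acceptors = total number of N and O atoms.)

N atoms: 0; O atoms: 0.
Lipinski HBA = 0 + 0 = 0.

0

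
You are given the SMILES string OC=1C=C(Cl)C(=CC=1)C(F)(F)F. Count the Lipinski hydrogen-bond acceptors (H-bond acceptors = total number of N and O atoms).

N atoms: 0; O atoms: 1.
Lipinski HBA = 0 + 1 = 1.

1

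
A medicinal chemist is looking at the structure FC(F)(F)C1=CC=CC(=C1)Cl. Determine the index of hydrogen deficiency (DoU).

Molecular formula: C7H4ClF3.
DoU = (2C + 2 + N − H − X) / 2, where X is the halogen count and O/S are ignored.
    = (2·7 + 2 + 0 − 4 − 4) / 2 = 8 / 2 = 4.

4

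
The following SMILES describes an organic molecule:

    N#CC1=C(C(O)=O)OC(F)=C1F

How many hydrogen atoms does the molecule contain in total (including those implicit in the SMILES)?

Walk through each heavy atom and fill implicit hydrogens from standard valence (C 4, N 3, O 2, S 2, halogen 1):
  atom 1: N, bond orders sum to 3 (valence 3) → 0 H
  atom 2: C, bond orders sum to 4 (valence 4) → 0 H
  atom 3: C, bond orders sum to 4 (valence 4) → 0 H
  atom 4: C, bond orders sum to 4 (valence 4) → 0 H
  atom 5: C, bond orders sum to 4 (valence 4) → 0 H
  atom 6: O, bond orders sum to 1 (valence 2) → 1 H
  atom 7: O, bond orders sum to 2 (valence 2) → 0 H
  atom 8: O, bond orders sum to 2 (valence 2) → 0 H
  atom 9: C, bond orders sum to 4 (valence 4) → 0 H
  atom 10: F (halogen, monovalent) → 0 H
  atom 11: C, bond orders sum to 4 (valence 4) → 0 H
  atom 12: F (halogen, monovalent) → 0 H
Total hydrogens: 1.

1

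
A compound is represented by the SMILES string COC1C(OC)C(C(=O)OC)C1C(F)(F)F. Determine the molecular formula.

Walk through each heavy atom and fill implicit hydrogens from standard valence (C 4, N 3, O 2, S 2, halogen 1):
  atom 1: C, bond orders sum to 1 (valence 4) → 3 H
  atom 2: O, bond orders sum to 2 (valence 2) → 0 H
  atom 3: C, bond orders sum to 3 (valence 4) → 1 H
  atom 4: C, bond orders sum to 3 (valence 4) → 1 H
  atom 5: O, bond orders sum to 2 (valence 2) → 0 H
  atom 6: C, bond orders sum to 1 (valence 4) → 3 H
  atom 7: C, bond orders sum to 3 (valence 4) → 1 H
  atom 8: C, bond orders sum to 4 (valence 4) → 0 H
  atom 9: O, bond orders sum to 2 (valence 2) → 0 H
  atom 10: O, bond orders sum to 2 (valence 2) → 0 H
  atom 11: C, bond orders sum to 1 (valence 4) → 3 H
  atom 12: C, bond orders sum to 3 (valence 4) → 1 H
  atom 13: C, bond orders sum to 4 (valence 4) → 0 H
  atom 14: F (halogen, monovalent) → 0 H
  atom 15: F (halogen, monovalent) → 0 H
  atom 16: F (halogen, monovalent) → 0 H
Totals → C:9, H:13, F:3, O:4.
In Hill order: C9H13F3O4.

C9H13F3O4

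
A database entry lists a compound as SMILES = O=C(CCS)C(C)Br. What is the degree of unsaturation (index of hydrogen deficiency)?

1

Degree of unsaturation = (number of rings) + (number of π bonds).
Ring closures in the SMILES: 0.
π bonds: 1 double bond (each 1 DoU) → 1 DoU from unsaturation.
Total DoU = 0 + 1 = 1.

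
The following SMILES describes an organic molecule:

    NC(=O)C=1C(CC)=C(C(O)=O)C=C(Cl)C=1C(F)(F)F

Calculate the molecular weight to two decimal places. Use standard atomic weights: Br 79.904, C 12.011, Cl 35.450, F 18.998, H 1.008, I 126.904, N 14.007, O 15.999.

First, the molecular formula is C11H9ClF3NO3 (counting implicit H from valence).
  C: 11 × 12.011 = 132.121
  Cl: 1 × 35.450 = 35.450
  F: 3 × 18.998 = 56.994
  H: 9 × 1.008 = 9.072
  N: 1 × 14.007 = 14.007
  O: 3 × 15.999 = 47.997
Sum: 11×12.011 + 1×35.450 + 3×18.998 + 9×1.008 + 1×14.007 + 3×15.999 = 295.641 → 295.64 g/mol.

295.64 g/mol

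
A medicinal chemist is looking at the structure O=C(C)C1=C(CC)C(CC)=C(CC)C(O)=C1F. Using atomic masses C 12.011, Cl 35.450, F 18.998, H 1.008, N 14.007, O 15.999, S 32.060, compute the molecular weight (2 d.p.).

238.30 g/mol

First, the molecular formula is C14H19FO2 (counting implicit H from valence).
  C: 14 × 12.011 = 168.154
  F: 1 × 18.998 = 18.998
  H: 19 × 1.008 = 19.152
  O: 2 × 15.999 = 31.998
Sum: 14×12.011 + 1×18.998 + 19×1.008 + 2×15.999 = 238.302 → 238.30 g/mol.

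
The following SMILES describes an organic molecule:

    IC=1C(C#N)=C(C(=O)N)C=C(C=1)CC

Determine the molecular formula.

Walk through each heavy atom and fill implicit hydrogens from standard valence (C 4, N 3, O 2, S 2, halogen 1):
  atom 1: I (halogen, monovalent) → 0 H
  atom 2: C, bond orders sum to 4 (valence 4) → 0 H
  atom 3: C, bond orders sum to 4 (valence 4) → 0 H
  atom 4: C, bond orders sum to 4 (valence 4) → 0 H
  atom 5: N, bond orders sum to 3 (valence 3) → 0 H
  atom 6: C, bond orders sum to 4 (valence 4) → 0 H
  atom 7: C, bond orders sum to 4 (valence 4) → 0 H
  atom 8: O, bond orders sum to 2 (valence 2) → 0 H
  atom 9: N, bond orders sum to 1 (valence 3) → 2 H
  atom 10: C, bond orders sum to 3 (valence 4) → 1 H
  atom 11: C, bond orders sum to 4 (valence 4) → 0 H
  atom 12: C, bond orders sum to 3 (valence 4) → 1 H
  atom 13: C, bond orders sum to 2 (valence 4) → 2 H
  atom 14: C, bond orders sum to 1 (valence 4) → 3 H
Totals → C:10, H:9, I:1, N:2, O:1.

C10H9IN2O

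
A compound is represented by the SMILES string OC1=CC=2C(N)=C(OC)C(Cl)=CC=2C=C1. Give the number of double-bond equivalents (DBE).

7

Degree of unsaturation = (number of rings) + (number of π bonds).
Ring closures in the SMILES: 2.
π bonds: 5 double bonds (each 1 DoU) → 5 DoU from unsaturation.
Total DoU = 2 + 5 = 7.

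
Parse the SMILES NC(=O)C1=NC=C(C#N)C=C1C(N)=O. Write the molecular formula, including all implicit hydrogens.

Walk through each heavy atom and fill implicit hydrogens from standard valence (C 4, N 3, O 2, S 2, halogen 1):
  atom 1: N, bond orders sum to 1 (valence 3) → 2 H
  atom 2: C, bond orders sum to 4 (valence 4) → 0 H
  atom 3: O, bond orders sum to 2 (valence 2) → 0 H
  atom 4: C, bond orders sum to 4 (valence 4) → 0 H
  atom 5: N, bond orders sum to 3 (valence 3) → 0 H
  atom 6: C, bond orders sum to 3 (valence 4) → 1 H
  atom 7: C, bond orders sum to 4 (valence 4) → 0 H
  atom 8: C, bond orders sum to 4 (valence 4) → 0 H
  atom 9: N, bond orders sum to 3 (valence 3) → 0 H
  atom 10: C, bond orders sum to 3 (valence 4) → 1 H
  atom 11: C, bond orders sum to 4 (valence 4) → 0 H
  atom 12: C, bond orders sum to 4 (valence 4) → 0 H
  atom 13: N, bond orders sum to 1 (valence 3) → 2 H
  atom 14: O, bond orders sum to 2 (valence 2) → 0 H
Totals → C:8, H:6, N:4, O:2.
In Hill order: C8H6N4O2.

C8H6N4O2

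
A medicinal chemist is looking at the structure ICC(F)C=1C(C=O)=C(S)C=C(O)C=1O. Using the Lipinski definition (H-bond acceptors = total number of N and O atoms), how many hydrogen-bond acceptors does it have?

N atoms: 0; O atoms: 3.
Lipinski HBA = 0 + 3 = 3.

3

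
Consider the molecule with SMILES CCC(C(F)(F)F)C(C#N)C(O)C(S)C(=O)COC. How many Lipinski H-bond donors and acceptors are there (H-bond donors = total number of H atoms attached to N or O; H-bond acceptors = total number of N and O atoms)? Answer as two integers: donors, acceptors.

1, 4

Donors: find every N or O and count the H atoms it carries.
  atom 10 (N): bond orders sum to 3 → 0 H
  atom 12 (O): bond orders sum to 1 → 1 H
  atom 16 (O): bond orders sum to 2 → 0 H
  atom 18 (O): bond orders sum to 2 → 0 H
Lipinski HBD = 1.
Acceptors: N atoms = 1, O atoms = 3 → HBA = 4.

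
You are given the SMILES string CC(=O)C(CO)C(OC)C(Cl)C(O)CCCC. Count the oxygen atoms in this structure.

Scan the SMILES for O atoms (remember two-letter symbols like Cl and Br are single atoms).
Oxygen count: 4.

4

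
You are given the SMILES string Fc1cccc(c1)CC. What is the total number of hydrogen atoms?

9

Walk through each heavy atom and fill implicit hydrogens from standard valence (C 4, N 3, O 2, S 2, halogen 1); for lowercase aromatic atoms, an aromatic c carries 1 H when it has two neighbours and 0 H with three, and aromatic n carries 0 H:
  atom 1: F (halogen, monovalent) → 0 H
  atom 2: aromatic c, 3 neighbours → 0 H
  atom 3: aromatic c, 2 neighbours → 1 H
  atom 4: aromatic c, 2 neighbours → 1 H
  atom 5: aromatic c, 2 neighbours → 1 H
  atom 6: aromatic c, 3 neighbours → 0 H
  atom 7: aromatic c, 2 neighbours → 1 H
  atom 8: C, bond orders sum to 2 (valence 4) → 2 H
  atom 9: C, bond orders sum to 1 (valence 4) → 3 H
Total hydrogens: 9.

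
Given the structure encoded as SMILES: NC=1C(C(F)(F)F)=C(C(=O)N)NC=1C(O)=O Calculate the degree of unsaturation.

Molecular formula: C7H6F3N3O3.
DoU = (2C + 2 + N − H − X) / 2, where X is the halogen count and O/S are ignored.
    = (2·7 + 2 + 3 − 6 − 3) / 2 = 10 / 2 = 5.

5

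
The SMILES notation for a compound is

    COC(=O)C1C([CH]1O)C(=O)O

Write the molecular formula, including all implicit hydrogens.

Walk through each heavy atom and fill implicit hydrogens from standard valence (C 4, N 3, O 2, S 2, halogen 1):
  atom 1: C, bond orders sum to 1 (valence 4) → 3 H
  atom 2: O, bond orders sum to 2 (valence 2) → 0 H
  atom 3: C, bond orders sum to 4 (valence 4) → 0 H
  atom 4: O, bond orders sum to 2 (valence 2) → 0 H
  atom 5: C, bond orders sum to 3 (valence 4) → 1 H
  atom 6: C, bond orders sum to 3 (valence 4) → 1 H
  atom 7: C with explicit H count 1
  atom 8: O, bond orders sum to 1 (valence 2) → 1 H
  atom 9: C, bond orders sum to 4 (valence 4) → 0 H
  atom 10: O, bond orders sum to 2 (valence 2) → 0 H
  atom 11: O, bond orders sum to 1 (valence 2) → 1 H
Totals → C:6, H:8, O:5.

C6H8O5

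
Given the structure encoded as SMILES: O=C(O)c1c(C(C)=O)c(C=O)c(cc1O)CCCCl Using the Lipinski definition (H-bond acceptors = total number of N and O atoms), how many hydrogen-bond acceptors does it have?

5

N atoms: 0; O atoms: 5.
Lipinski HBA = 0 + 5 = 5.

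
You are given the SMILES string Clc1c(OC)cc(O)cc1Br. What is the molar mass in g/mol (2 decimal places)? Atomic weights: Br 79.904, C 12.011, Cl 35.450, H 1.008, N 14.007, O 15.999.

237.48 g/mol

First, the molecular formula is C7H6BrClO2 (counting implicit H from valence).
  Br: 1 × 79.904 = 79.904
  C: 7 × 12.011 = 84.077
  Cl: 1 × 35.450 = 35.450
  H: 6 × 1.008 = 6.048
  O: 2 × 15.999 = 31.998
Sum: 1×79.904 + 7×12.011 + 1×35.450 + 6×1.008 + 2×15.999 = 237.477 → 237.48 g/mol.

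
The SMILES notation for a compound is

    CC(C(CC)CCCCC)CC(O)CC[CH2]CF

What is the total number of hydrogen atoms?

33

Walk through each heavy atom and fill implicit hydrogens from standard valence (C 4, N 3, O 2, S 2, halogen 1):
  atom 1: C, bond orders sum to 1 (valence 4) → 3 H
  atom 2: C, bond orders sum to 3 (valence 4) → 1 H
  atom 3: C, bond orders sum to 3 (valence 4) → 1 H
  atom 4: C, bond orders sum to 2 (valence 4) → 2 H
  atom 5: C, bond orders sum to 1 (valence 4) → 3 H
  atom 6: C, bond orders sum to 2 (valence 4) → 2 H
  atom 7: C, bond orders sum to 2 (valence 4) → 2 H
  atom 8: C, bond orders sum to 2 (valence 4) → 2 H
  atom 9: C, bond orders sum to 2 (valence 4) → 2 H
  atom 10: C, bond orders sum to 1 (valence 4) → 3 H
  atom 11: C, bond orders sum to 2 (valence 4) → 2 H
  atom 12: C, bond orders sum to 3 (valence 4) → 1 H
  atom 13: O, bond orders sum to 1 (valence 2) → 1 H
  atom 14: C, bond orders sum to 2 (valence 4) → 2 H
  atom 15: C, bond orders sum to 2 (valence 4) → 2 H
  atom 16: C with explicit H count 2
  atom 17: C, bond orders sum to 2 (valence 4) → 2 H
  atom 18: F (halogen, monovalent) → 0 H
Total hydrogens: 33.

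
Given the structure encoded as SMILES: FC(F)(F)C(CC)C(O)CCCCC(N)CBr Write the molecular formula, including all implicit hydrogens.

C11H21BrF3NO

Walk through each heavy atom and fill implicit hydrogens from standard valence (C 4, N 3, O 2, S 2, halogen 1):
  atom 1: F (halogen, monovalent) → 0 H
  atom 2: C, bond orders sum to 4 (valence 4) → 0 H
  atom 3: F (halogen, monovalent) → 0 H
  atom 4: F (halogen, monovalent) → 0 H
  atom 5: C, bond orders sum to 3 (valence 4) → 1 H
  atom 6: C, bond orders sum to 2 (valence 4) → 2 H
  atom 7: C, bond orders sum to 1 (valence 4) → 3 H
  atom 8: C, bond orders sum to 3 (valence 4) → 1 H
  atom 9: O, bond orders sum to 1 (valence 2) → 1 H
  atom 10: C, bond orders sum to 2 (valence 4) → 2 H
  atom 11: C, bond orders sum to 2 (valence 4) → 2 H
  atom 12: C, bond orders sum to 2 (valence 4) → 2 H
  atom 13: C, bond orders sum to 2 (valence 4) → 2 H
  atom 14: C, bond orders sum to 3 (valence 4) → 1 H
  atom 15: N, bond orders sum to 1 (valence 3) → 2 H
  atom 16: C, bond orders sum to 2 (valence 4) → 2 H
  atom 17: Br (halogen, monovalent) → 0 H
Totals → C:11, H:21, Br:1, F:3, N:1, O:1.
In Hill order: C11H21BrF3NO.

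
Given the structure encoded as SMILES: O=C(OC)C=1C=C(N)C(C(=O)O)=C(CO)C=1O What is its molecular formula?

Walk through each heavy atom and fill implicit hydrogens from standard valence (C 4, N 3, O 2, S 2, halogen 1):
  atom 1: O, bond orders sum to 2 (valence 2) → 0 H
  atom 2: C, bond orders sum to 4 (valence 4) → 0 H
  atom 3: O, bond orders sum to 2 (valence 2) → 0 H
  atom 4: C, bond orders sum to 1 (valence 4) → 3 H
  atom 5: C, bond orders sum to 4 (valence 4) → 0 H
  atom 6: C, bond orders sum to 3 (valence 4) → 1 H
  atom 7: C, bond orders sum to 4 (valence 4) → 0 H
  atom 8: N, bond orders sum to 1 (valence 3) → 2 H
  atom 9: C, bond orders sum to 4 (valence 4) → 0 H
  atom 10: C, bond orders sum to 4 (valence 4) → 0 H
  atom 11: O, bond orders sum to 2 (valence 2) → 0 H
  atom 12: O, bond orders sum to 1 (valence 2) → 1 H
  atom 13: C, bond orders sum to 4 (valence 4) → 0 H
  atom 14: C, bond orders sum to 2 (valence 4) → 2 H
  atom 15: O, bond orders sum to 1 (valence 2) → 1 H
  atom 16: C, bond orders sum to 4 (valence 4) → 0 H
  atom 17: O, bond orders sum to 1 (valence 2) → 1 H
Totals → C:10, H:11, N:1, O:6.
In Hill order: C10H11NO6.

C10H11NO6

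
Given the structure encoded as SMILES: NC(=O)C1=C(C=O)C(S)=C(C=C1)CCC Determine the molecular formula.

C11H13NO2S

Walk through each heavy atom and fill implicit hydrogens from standard valence (C 4, N 3, O 2, S 2, halogen 1):
  atom 1: N, bond orders sum to 1 (valence 3) → 2 H
  atom 2: C, bond orders sum to 4 (valence 4) → 0 H
  atom 3: O, bond orders sum to 2 (valence 2) → 0 H
  atom 4: C, bond orders sum to 4 (valence 4) → 0 H
  atom 5: C, bond orders sum to 4 (valence 4) → 0 H
  atom 6: C, bond orders sum to 3 (valence 4) → 1 H
  atom 7: O, bond orders sum to 2 (valence 2) → 0 H
  atom 8: C, bond orders sum to 4 (valence 4) → 0 H
  atom 9: S, bond orders sum to 1 (valence 2) → 1 H
  atom 10: C, bond orders sum to 4 (valence 4) → 0 H
  atom 11: C, bond orders sum to 3 (valence 4) → 1 H
  atom 12: C, bond orders sum to 3 (valence 4) → 1 H
  atom 13: C, bond orders sum to 2 (valence 4) → 2 H
  atom 14: C, bond orders sum to 2 (valence 4) → 2 H
  atom 15: C, bond orders sum to 1 (valence 4) → 3 H
Totals → C:11, H:13, N:1, O:2, S:1.
In Hill order: C11H13NO2S.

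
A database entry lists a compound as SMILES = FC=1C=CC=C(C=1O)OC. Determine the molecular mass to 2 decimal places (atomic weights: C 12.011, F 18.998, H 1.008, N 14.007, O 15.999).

First, the molecular formula is C7H7FO2 (counting implicit H from valence).
  C: 7 × 12.011 = 84.077
  F: 1 × 18.998 = 18.998
  H: 7 × 1.008 = 7.056
  O: 2 × 15.999 = 31.998
Sum: 7×12.011 + 1×18.998 + 7×1.008 + 2×15.999 = 142.129 → 142.13 g/mol.

142.13 g/mol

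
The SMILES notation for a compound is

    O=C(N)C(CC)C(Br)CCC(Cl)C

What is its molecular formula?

Walk through each heavy atom and fill implicit hydrogens from standard valence (C 4, N 3, O 2, S 2, halogen 1):
  atom 1: O, bond orders sum to 2 (valence 2) → 0 H
  atom 2: C, bond orders sum to 4 (valence 4) → 0 H
  atom 3: N, bond orders sum to 1 (valence 3) → 2 H
  atom 4: C, bond orders sum to 3 (valence 4) → 1 H
  atom 5: C, bond orders sum to 2 (valence 4) → 2 H
  atom 6: C, bond orders sum to 1 (valence 4) → 3 H
  atom 7: C, bond orders sum to 3 (valence 4) → 1 H
  atom 8: Br (halogen, monovalent) → 0 H
  atom 9: C, bond orders sum to 2 (valence 4) → 2 H
  atom 10: C, bond orders sum to 2 (valence 4) → 2 H
  atom 11: C, bond orders sum to 3 (valence 4) → 1 H
  atom 12: Cl (halogen, monovalent) → 0 H
  atom 13: C, bond orders sum to 1 (valence 4) → 3 H
Totals → C:9, H:17, Br:1, Cl:1, N:1, O:1.
In Hill order: C9H17BrClNO.

C9H17BrClNO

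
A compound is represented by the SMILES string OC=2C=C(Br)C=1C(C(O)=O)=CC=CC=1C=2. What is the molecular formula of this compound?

Walk through each heavy atom and fill implicit hydrogens from standard valence (C 4, N 3, O 2, S 2, halogen 1):
  atom 1: O, bond orders sum to 1 (valence 2) → 1 H
  atom 2: C, bond orders sum to 4 (valence 4) → 0 H
  atom 3: C, bond orders sum to 3 (valence 4) → 1 H
  atom 4: C, bond orders sum to 4 (valence 4) → 0 H
  atom 5: Br (halogen, monovalent) → 0 H
  atom 6: C, bond orders sum to 4 (valence 4) → 0 H
  atom 7: C, bond orders sum to 4 (valence 4) → 0 H
  atom 8: C, bond orders sum to 4 (valence 4) → 0 H
  atom 9: O, bond orders sum to 1 (valence 2) → 1 H
  atom 10: O, bond orders sum to 2 (valence 2) → 0 H
  atom 11: C, bond orders sum to 3 (valence 4) → 1 H
  atom 12: C, bond orders sum to 3 (valence 4) → 1 H
  atom 13: C, bond orders sum to 3 (valence 4) → 1 H
  atom 14: C, bond orders sum to 4 (valence 4) → 0 H
  atom 15: C, bond orders sum to 3 (valence 4) → 1 H
Totals → C:11, H:7, Br:1, O:3.
In Hill order: C11H7BrO3.

C11H7BrO3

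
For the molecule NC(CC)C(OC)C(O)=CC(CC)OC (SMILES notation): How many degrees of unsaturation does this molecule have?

Degree of unsaturation = (number of rings) + (number of π bonds).
Ring closures in the SMILES: 0.
π bonds: 1 double bond (each 1 DoU) → 1 DoU from unsaturation.
Total DoU = 0 + 1 = 1.

1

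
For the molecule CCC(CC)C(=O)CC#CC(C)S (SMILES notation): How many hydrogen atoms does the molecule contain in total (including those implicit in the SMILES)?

18

Walk through each heavy atom and fill implicit hydrogens from standard valence (C 4, N 3, O 2, S 2, halogen 1):
  atom 1: C, bond orders sum to 1 (valence 4) → 3 H
  atom 2: C, bond orders sum to 2 (valence 4) → 2 H
  atom 3: C, bond orders sum to 3 (valence 4) → 1 H
  atom 4: C, bond orders sum to 2 (valence 4) → 2 H
  atom 5: C, bond orders sum to 1 (valence 4) → 3 H
  atom 6: C, bond orders sum to 4 (valence 4) → 0 H
  atom 7: O, bond orders sum to 2 (valence 2) → 0 H
  atom 8: C, bond orders sum to 2 (valence 4) → 2 H
  atom 9: C, bond orders sum to 4 (valence 4) → 0 H
  atom 10: C, bond orders sum to 4 (valence 4) → 0 H
  atom 11: C, bond orders sum to 3 (valence 4) → 1 H
  atom 12: C, bond orders sum to 1 (valence 4) → 3 H
  atom 13: S, bond orders sum to 1 (valence 2) → 1 H
Total hydrogens: 18.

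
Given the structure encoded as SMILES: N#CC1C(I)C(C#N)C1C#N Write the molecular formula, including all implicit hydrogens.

Walk through each heavy atom and fill implicit hydrogens from standard valence (C 4, N 3, O 2, S 2, halogen 1):
  atom 1: N, bond orders sum to 3 (valence 3) → 0 H
  atom 2: C, bond orders sum to 4 (valence 4) → 0 H
  atom 3: C, bond orders sum to 3 (valence 4) → 1 H
  atom 4: C, bond orders sum to 3 (valence 4) → 1 H
  atom 5: I (halogen, monovalent) → 0 H
  atom 6: C, bond orders sum to 3 (valence 4) → 1 H
  atom 7: C, bond orders sum to 4 (valence 4) → 0 H
  atom 8: N, bond orders sum to 3 (valence 3) → 0 H
  atom 9: C, bond orders sum to 3 (valence 4) → 1 H
  atom 10: C, bond orders sum to 4 (valence 4) → 0 H
  atom 11: N, bond orders sum to 3 (valence 3) → 0 H
Totals → C:7, H:4, I:1, N:3.

C7H4IN3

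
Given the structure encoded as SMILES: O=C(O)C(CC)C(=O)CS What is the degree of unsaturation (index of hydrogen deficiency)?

2

Molecular formula: C6H10O3S.
DoU = (2C + 2 + N − H − X) / 2, where X is the halogen count and O/S are ignored.
    = (2·6 + 2 + 0 − 10 − 0) / 2 = 4 / 2 = 2.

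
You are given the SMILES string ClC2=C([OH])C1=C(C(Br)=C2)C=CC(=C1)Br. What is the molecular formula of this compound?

Walk through each heavy atom and fill implicit hydrogens from standard valence (C 4, N 3, O 2, S 2, halogen 1):
  atom 1: Cl (halogen, monovalent) → 0 H
  atom 2: C, bond orders sum to 4 (valence 4) → 0 H
  atom 3: C, bond orders sum to 4 (valence 4) → 0 H
  atom 4: O with explicit H count 1
  atom 5: C, bond orders sum to 4 (valence 4) → 0 H
  atom 6: C, bond orders sum to 4 (valence 4) → 0 H
  atom 7: C, bond orders sum to 4 (valence 4) → 0 H
  atom 8: Br (halogen, monovalent) → 0 H
  atom 9: C, bond orders sum to 3 (valence 4) → 1 H
  atom 10: C, bond orders sum to 3 (valence 4) → 1 H
  atom 11: C, bond orders sum to 3 (valence 4) → 1 H
  atom 12: C, bond orders sum to 4 (valence 4) → 0 H
  atom 13: C, bond orders sum to 3 (valence 4) → 1 H
  atom 14: Br (halogen, monovalent) → 0 H
Totals → C:10, H:5, Br:2, Cl:1, O:1.

C10H5Br2ClO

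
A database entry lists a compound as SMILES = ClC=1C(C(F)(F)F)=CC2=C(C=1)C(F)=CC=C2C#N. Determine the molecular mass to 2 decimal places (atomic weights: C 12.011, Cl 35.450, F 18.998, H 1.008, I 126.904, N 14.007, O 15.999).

273.61 g/mol

First, the molecular formula is C12H4ClF4N (counting implicit H from valence).
  C: 12 × 12.011 = 144.132
  Cl: 1 × 35.450 = 35.450
  F: 4 × 18.998 = 75.992
  H: 4 × 1.008 = 4.032
  N: 1 × 14.007 = 14.007
Sum: 12×12.011 + 1×35.450 + 4×18.998 + 4×1.008 + 1×14.007 = 273.613 → 273.61 g/mol.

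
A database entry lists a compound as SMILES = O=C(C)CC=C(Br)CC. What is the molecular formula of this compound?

Walk through each heavy atom and fill implicit hydrogens from standard valence (C 4, N 3, O 2, S 2, halogen 1):
  atom 1: O, bond orders sum to 2 (valence 2) → 0 H
  atom 2: C, bond orders sum to 4 (valence 4) → 0 H
  atom 3: C, bond orders sum to 1 (valence 4) → 3 H
  atom 4: C, bond orders sum to 2 (valence 4) → 2 H
  atom 5: C, bond orders sum to 3 (valence 4) → 1 H
  atom 6: C, bond orders sum to 4 (valence 4) → 0 H
  atom 7: Br (halogen, monovalent) → 0 H
  atom 8: C, bond orders sum to 2 (valence 4) → 2 H
  atom 9: C, bond orders sum to 1 (valence 4) → 3 H
Totals → C:7, H:11, Br:1, O:1.
In Hill order: C7H11BrO.

C7H11BrO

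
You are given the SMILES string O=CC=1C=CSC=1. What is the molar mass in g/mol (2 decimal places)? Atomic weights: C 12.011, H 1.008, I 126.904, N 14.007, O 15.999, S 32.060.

112.15 g/mol

First, the molecular formula is C5H4OS (counting implicit H from valence).
  C: 5 × 12.011 = 60.055
  H: 4 × 1.008 = 4.032
  O: 1 × 15.999 = 15.999
  S: 1 × 32.060 = 32.060
Sum: 5×12.011 + 4×1.008 + 1×15.999 + 1×32.060 = 112.146 → 112.15 g/mol.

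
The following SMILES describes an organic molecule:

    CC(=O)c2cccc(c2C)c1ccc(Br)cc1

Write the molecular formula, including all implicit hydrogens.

Walk through each heavy atom and fill implicit hydrogens from standard valence (C 4, N 3, O 2, S 2, halogen 1); for lowercase aromatic atoms, an aromatic c carries 1 H when it has two neighbours and 0 H with three, and aromatic n carries 0 H:
  atom 1: C, bond orders sum to 1 (valence 4) → 3 H
  atom 2: C, bond orders sum to 4 (valence 4) → 0 H
  atom 3: O, bond orders sum to 2 (valence 2) → 0 H
  atom 4: aromatic c, 3 neighbours → 0 H
  atom 5: aromatic c, 2 neighbours → 1 H
  atom 6: aromatic c, 2 neighbours → 1 H
  atom 7: aromatic c, 2 neighbours → 1 H
  atom 8: aromatic c, 3 neighbours → 0 H
  atom 9: aromatic c, 3 neighbours → 0 H
  atom 10: C, bond orders sum to 1 (valence 4) → 3 H
  atom 11: aromatic c, 3 neighbours → 0 H
  atom 12: aromatic c, 2 neighbours → 1 H
  atom 13: aromatic c, 2 neighbours → 1 H
  atom 14: aromatic c, 3 neighbours → 0 H
  atom 15: Br (halogen, monovalent) → 0 H
  atom 16: aromatic c, 2 neighbours → 1 H
  atom 17: aromatic c, 2 neighbours → 1 H
Totals → C:15, H:13, Br:1, O:1.
In Hill order: C15H13BrO.

C15H13BrO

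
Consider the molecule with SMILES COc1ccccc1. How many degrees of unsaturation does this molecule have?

4

Molecular formula: C7H8O.
DoU = (2C + 2 + N − H − X) / 2, where X is the halogen count and O/S are ignored.
    = (2·7 + 2 + 0 − 8 − 0) / 2 = 8 / 2 = 4.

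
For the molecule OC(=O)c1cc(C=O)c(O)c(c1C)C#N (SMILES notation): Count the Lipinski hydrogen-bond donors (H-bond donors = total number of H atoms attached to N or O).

Donors: find every N or O and count the H atoms it carries.
  atom 1 (O): bond orders sum to 1 → 1 H
  atom 3 (O): bond orders sum to 2 → 0 H
  atom 8 (O): bond orders sum to 2 → 0 H
  atom 10 (O): bond orders sum to 1 → 1 H
  atom 15 (N): bond orders sum to 3 → 0 H
Lipinski HBD = 2.

2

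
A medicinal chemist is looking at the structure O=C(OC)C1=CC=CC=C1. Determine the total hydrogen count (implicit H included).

8

Walk through each heavy atom and fill implicit hydrogens from standard valence (C 4, N 3, O 2, S 2, halogen 1):
  atom 1: O, bond orders sum to 2 (valence 2) → 0 H
  atom 2: C, bond orders sum to 4 (valence 4) → 0 H
  atom 3: O, bond orders sum to 2 (valence 2) → 0 H
  atom 4: C, bond orders sum to 1 (valence 4) → 3 H
  atom 5: C, bond orders sum to 4 (valence 4) → 0 H
  atom 6: C, bond orders sum to 3 (valence 4) → 1 H
  atom 7: C, bond orders sum to 3 (valence 4) → 1 H
  atom 8: C, bond orders sum to 3 (valence 4) → 1 H
  atom 9: C, bond orders sum to 3 (valence 4) → 1 H
  atom 10: C, bond orders sum to 3 (valence 4) → 1 H
Total hydrogens: 8.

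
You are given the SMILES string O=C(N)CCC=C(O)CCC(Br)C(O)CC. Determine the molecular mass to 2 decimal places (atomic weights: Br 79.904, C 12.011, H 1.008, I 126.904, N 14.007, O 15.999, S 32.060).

First, the molecular formula is C11H20BrNO3 (counting implicit H from valence).
  Br: 1 × 79.904 = 79.904
  C: 11 × 12.011 = 132.121
  H: 20 × 1.008 = 20.160
  N: 1 × 14.007 = 14.007
  O: 3 × 15.999 = 47.997
Sum: 1×79.904 + 11×12.011 + 20×1.008 + 1×14.007 + 3×15.999 = 294.189 → 294.19 g/mol.

294.19 g/mol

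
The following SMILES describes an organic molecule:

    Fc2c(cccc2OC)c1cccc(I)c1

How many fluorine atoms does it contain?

1

Scan the SMILES for F atoms (remember two-letter symbols like Cl and Br are single atoms).
Fluorine count: 1.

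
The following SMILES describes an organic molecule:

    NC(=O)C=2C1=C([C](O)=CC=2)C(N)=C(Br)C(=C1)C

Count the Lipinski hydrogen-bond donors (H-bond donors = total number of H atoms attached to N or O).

5

Donors: find every N or O and count the H atoms it carries.
  atom 1 (N): bond orders sum to 1 → 2 H
  atom 3 (O): bond orders sum to 2 → 0 H
  atom 8 (O): bond orders sum to 1 → 1 H
  atom 12 (N): bond orders sum to 1 → 2 H
Lipinski HBD = 5.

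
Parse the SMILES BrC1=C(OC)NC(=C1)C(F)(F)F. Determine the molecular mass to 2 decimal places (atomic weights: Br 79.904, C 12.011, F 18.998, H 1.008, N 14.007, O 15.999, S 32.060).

244.01 g/mol

First, the molecular formula is C6H5BrF3NO (counting implicit H from valence).
  Br: 1 × 79.904 = 79.904
  C: 6 × 12.011 = 72.066
  F: 3 × 18.998 = 56.994
  H: 5 × 1.008 = 5.040
  N: 1 × 14.007 = 14.007
  O: 1 × 15.999 = 15.999
Sum: 1×79.904 + 6×12.011 + 3×18.998 + 5×1.008 + 1×14.007 + 1×15.999 = 244.010 → 244.01 g/mol.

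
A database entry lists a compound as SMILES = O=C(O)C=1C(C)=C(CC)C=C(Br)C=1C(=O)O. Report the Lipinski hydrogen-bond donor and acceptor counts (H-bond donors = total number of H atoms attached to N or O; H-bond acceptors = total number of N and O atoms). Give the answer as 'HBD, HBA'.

Donors: find every N or O and count the H atoms it carries.
  atom 1 (O): bond orders sum to 2 → 0 H
  atom 3 (O): bond orders sum to 1 → 1 H
  atom 15 (O): bond orders sum to 2 → 0 H
  atom 16 (O): bond orders sum to 1 → 1 H
Lipinski HBD = 2.
Acceptors: N atoms = 0, O atoms = 4 → HBA = 4.

2, 4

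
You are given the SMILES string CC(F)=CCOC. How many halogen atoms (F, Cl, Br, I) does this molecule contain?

1

Halogen atoms appear at heavy-atom position 3 (1×F).
Other groups present: 1 alkene, 1 ether.
Halogen count: 1.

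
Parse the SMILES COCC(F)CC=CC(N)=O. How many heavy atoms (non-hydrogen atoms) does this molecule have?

Every atom symbol written in the SMILES (organic subset) is one heavy atom; implicit H are not written.
Heavy atoms by element → C:7, F:1, N:1, O:2.
Total: 11.

11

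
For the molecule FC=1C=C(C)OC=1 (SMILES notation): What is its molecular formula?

C5H5FO

Walk through each heavy atom and fill implicit hydrogens from standard valence (C 4, N 3, O 2, S 2, halogen 1):
  atom 1: F (halogen, monovalent) → 0 H
  atom 2: C, bond orders sum to 4 (valence 4) → 0 H
  atom 3: C, bond orders sum to 3 (valence 4) → 1 H
  atom 4: C, bond orders sum to 4 (valence 4) → 0 H
  atom 5: C, bond orders sum to 1 (valence 4) → 3 H
  atom 6: O, bond orders sum to 2 (valence 2) → 0 H
  atom 7: C, bond orders sum to 3 (valence 4) → 1 H
Totals → C:5, H:5, F:1, O:1.
In Hill order: C5H5FO.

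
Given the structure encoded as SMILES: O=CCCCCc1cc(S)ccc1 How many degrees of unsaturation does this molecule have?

5

Molecular formula: C11H14OS.
DoU = (2C + 2 + N − H − X) / 2, where X is the halogen count and O/S are ignored.
    = (2·11 + 2 + 0 − 14 − 0) / 2 = 10 / 2 = 5.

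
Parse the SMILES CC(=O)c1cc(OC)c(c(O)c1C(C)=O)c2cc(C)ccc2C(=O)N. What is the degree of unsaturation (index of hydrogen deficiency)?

11

Molecular formula: C19H19NO5.
DoU = (2C + 2 + N − H − X) / 2, where X is the halogen count and O/S are ignored.
    = (2·19 + 2 + 1 − 19 − 0) / 2 = 22 / 2 = 11.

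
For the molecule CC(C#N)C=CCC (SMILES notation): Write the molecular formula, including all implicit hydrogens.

C7H11N

Walk through each heavy atom and fill implicit hydrogens from standard valence (C 4, N 3, O 2, S 2, halogen 1):
  atom 1: C, bond orders sum to 1 (valence 4) → 3 H
  atom 2: C, bond orders sum to 3 (valence 4) → 1 H
  atom 3: C, bond orders sum to 4 (valence 4) → 0 H
  atom 4: N, bond orders sum to 3 (valence 3) → 0 H
  atom 5: C, bond orders sum to 3 (valence 4) → 1 H
  atom 6: C, bond orders sum to 3 (valence 4) → 1 H
  atom 7: C, bond orders sum to 2 (valence 4) → 2 H
  atom 8: C, bond orders sum to 1 (valence 4) → 3 H
Totals → C:7, H:11, N:1.
In Hill order: C7H11N.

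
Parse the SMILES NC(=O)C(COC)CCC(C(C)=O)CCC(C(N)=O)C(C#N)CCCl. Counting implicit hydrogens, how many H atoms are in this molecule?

28

Walk through each heavy atom and fill implicit hydrogens from standard valence (C 4, N 3, O 2, S 2, halogen 1):
  atom 1: N, bond orders sum to 1 (valence 3) → 2 H
  atom 2: C, bond orders sum to 4 (valence 4) → 0 H
  atom 3: O, bond orders sum to 2 (valence 2) → 0 H
  atom 4: C, bond orders sum to 3 (valence 4) → 1 H
  atom 5: C, bond orders sum to 2 (valence 4) → 2 H
  atom 6: O, bond orders sum to 2 (valence 2) → 0 H
  atom 7: C, bond orders sum to 1 (valence 4) → 3 H
  atom 8: C, bond orders sum to 2 (valence 4) → 2 H
  atom 9: C, bond orders sum to 2 (valence 4) → 2 H
  atom 10: C, bond orders sum to 3 (valence 4) → 1 H
  atom 11: C, bond orders sum to 4 (valence 4) → 0 H
  atom 12: C, bond orders sum to 1 (valence 4) → 3 H
  atom 13: O, bond orders sum to 2 (valence 2) → 0 H
  atom 14: C, bond orders sum to 2 (valence 4) → 2 H
  atom 15: C, bond orders sum to 2 (valence 4) → 2 H
  atom 16: C, bond orders sum to 3 (valence 4) → 1 H
  atom 17: C, bond orders sum to 4 (valence 4) → 0 H
  atom 18: N, bond orders sum to 1 (valence 3) → 2 H
  atom 19: O, bond orders sum to 2 (valence 2) → 0 H
  atom 20: C, bond orders sum to 3 (valence 4) → 1 H
  atom 21: C, bond orders sum to 4 (valence 4) → 0 H
  atom 22: N, bond orders sum to 3 (valence 3) → 0 H
  atom 23: C, bond orders sum to 2 (valence 4) → 2 H
  atom 24: C, bond orders sum to 2 (valence 4) → 2 H
  atom 25: Cl (halogen, monovalent) → 0 H
Total hydrogens: 28.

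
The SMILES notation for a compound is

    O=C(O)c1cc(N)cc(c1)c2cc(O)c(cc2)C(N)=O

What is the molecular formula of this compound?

Walk through each heavy atom and fill implicit hydrogens from standard valence (C 4, N 3, O 2, S 2, halogen 1); for lowercase aromatic atoms, an aromatic c carries 1 H when it has two neighbours and 0 H with three, and aromatic n carries 0 H:
  atom 1: O, bond orders sum to 2 (valence 2) → 0 H
  atom 2: C, bond orders sum to 4 (valence 4) → 0 H
  atom 3: O, bond orders sum to 1 (valence 2) → 1 H
  atom 4: aromatic c, 3 neighbours → 0 H
  atom 5: aromatic c, 2 neighbours → 1 H
  atom 6: aromatic c, 3 neighbours → 0 H
  atom 7: N, bond orders sum to 1 (valence 3) → 2 H
  atom 8: aromatic c, 2 neighbours → 1 H
  atom 9: aromatic c, 3 neighbours → 0 H
  atom 10: aromatic c, 2 neighbours → 1 H
  atom 11: aromatic c, 3 neighbours → 0 H
  atom 12: aromatic c, 2 neighbours → 1 H
  atom 13: aromatic c, 3 neighbours → 0 H
  atom 14: O, bond orders sum to 1 (valence 2) → 1 H
  atom 15: aromatic c, 3 neighbours → 0 H
  atom 16: aromatic c, 2 neighbours → 1 H
  atom 17: aromatic c, 2 neighbours → 1 H
  atom 18: C, bond orders sum to 4 (valence 4) → 0 H
  atom 19: N, bond orders sum to 1 (valence 3) → 2 H
  atom 20: O, bond orders sum to 2 (valence 2) → 0 H
Totals → C:14, H:12, N:2, O:4.

C14H12N2O4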